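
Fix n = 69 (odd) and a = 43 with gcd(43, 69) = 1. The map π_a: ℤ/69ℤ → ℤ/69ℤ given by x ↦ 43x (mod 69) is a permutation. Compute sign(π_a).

Orbit of 1 under x↦43x: [1, 43, 55, 19, 58, 10, 16]… (length divides ord_69(43)).
Cycle type of π: 22×3 + 1×3; total 6 cycles.
Σ(ℓ_i−1) = 69−6 = 63; sign = (−1)^63 = -1.

-1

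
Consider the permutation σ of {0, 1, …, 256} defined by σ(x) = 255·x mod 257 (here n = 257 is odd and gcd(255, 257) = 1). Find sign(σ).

Trace 193: π^k(193) = [193, 128, 1, 255, 4, 249, 16] for k=0..6.
Cycle lengths of π_255 on ℤ/257ℤ: [16, 16, 16, 16, 16, 16, 16, 16, 16, 16, 16, 16, 16, 16, 16, 16, 1]; 17 cycles in total.
Σ(ℓ_i−1) = 257−17 = 240; sign = (−1)^240 = +1.
Check: (255/257) = +1 by Zolotarev.

+1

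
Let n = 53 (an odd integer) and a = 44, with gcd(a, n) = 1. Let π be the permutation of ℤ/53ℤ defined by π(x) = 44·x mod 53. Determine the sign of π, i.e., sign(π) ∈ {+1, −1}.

Trace 1: π^k(1) = [1, 44, 28, 13, 42, 46, 10] for k=0..6.
π_44 has 5 disjoint cycles with lengths [13, 13, 13, 13, 1] on {0,…,52}.
n − c = 53 − 5 = 48; sign = (−1)^48 = +1.

+1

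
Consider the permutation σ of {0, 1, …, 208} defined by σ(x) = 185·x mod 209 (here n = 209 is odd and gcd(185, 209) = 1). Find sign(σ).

-1

Start at x=155: 155 → 42 → 37 → 157 → 203 → 144 → 97 → … (one orbit).
The orbit structure of x ↦ 185x mod 209: 6 orbits of sizes [90, 90, 18, 5, 5, 1].
sign(π) = (−1)^{n − #cycles} = (−1)^{209−6} = (−1)^203 = -1.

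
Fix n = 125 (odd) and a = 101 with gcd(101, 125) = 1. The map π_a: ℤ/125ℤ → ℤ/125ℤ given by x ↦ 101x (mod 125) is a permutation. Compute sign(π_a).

+1

Start at x=51: 51 → 26 → 1 → 101 → 76 → 51 (one orbit).
Decompose π into cycles: lengths [5, 5, 5, 5, 5, 5, 5, 5, 5, 5, 5, 5, 5, 5, 5, 5, 5, 5, 5, 5, 1, 1, 1, 1, 1, 1, 1, 1, 1, 1, 1, 1, 1, 1, 1, 1, 1, 1, 1, 1, 1, 1, 1, 1, 1] (45 cycles, including the fixed point 0).
With 45 cycles on 125 points, sign = (−1)^{125−45} = +1.
Check: (101/125) = +1 by Zolotarev.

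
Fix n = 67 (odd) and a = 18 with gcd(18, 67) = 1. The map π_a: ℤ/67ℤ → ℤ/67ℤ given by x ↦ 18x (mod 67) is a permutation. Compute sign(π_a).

-1

Start at x=37: 37 → 63 → 62 → 44 → 55 → 52 → 65 → … (one orbit).
Cycle type of π: 66 + 1; total 2 cycles.
n − c = 67 − 2 = 65; sign = (−1)^65 = -1.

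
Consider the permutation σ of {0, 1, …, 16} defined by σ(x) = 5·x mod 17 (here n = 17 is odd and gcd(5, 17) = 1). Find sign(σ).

-1

Start at x=3: 3 → 15 → 7 → 1 → 5 → 8 → 6 → … (one orbit).
π_5 has 2 disjoint cycles with lengths [16, 1] on {0,…,16}.
With 2 cycles on 17 points, sign = (−1)^{17−2} = -1.
Via Zolotarev, sign(π_{5}) = (5|17) = -1.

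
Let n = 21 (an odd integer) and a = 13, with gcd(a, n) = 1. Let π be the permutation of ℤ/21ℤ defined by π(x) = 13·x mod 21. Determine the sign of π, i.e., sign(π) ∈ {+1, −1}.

-1

Trace 13: π^k(13) = [13, 1] for k=0..1.
12 cycles of lengths [2, 2, 2, 2, 2, 2, 2, 2, 2, 1, 1, 1].
21 − 12 = 9 transpositions; sign(π) = (−1)^9 = -1.
Via Zolotarev, sign(π_{13}) = (13|21) = -1.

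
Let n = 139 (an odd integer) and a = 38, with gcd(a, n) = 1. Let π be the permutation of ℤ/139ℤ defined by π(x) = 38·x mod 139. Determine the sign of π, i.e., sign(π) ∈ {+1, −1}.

Trace 42: π^k(42) = [42, 67, 44, 4, 13, 77, 7] for k=0..6.
The orbit structure of x ↦ 38x mod 139: 3 orbits of sizes [69, 69, 1].
Σ(ℓ_i−1) = 139−3 = 136; sign = (−1)^136 = +1.

+1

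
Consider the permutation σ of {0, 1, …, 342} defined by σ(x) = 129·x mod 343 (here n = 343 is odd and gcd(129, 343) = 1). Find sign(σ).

-1

Orbit of 48 under x↦129x: [48, 18, 264, 99, 80, 30, 97]… (length divides ord_343(129)).
The orbit structure of x ↦ 129x mod 343: 16 orbits of sizes [42, 42, 42, 42, 42, 42, 42, 6, 6, 6, 6, 6, 6, 6, 6, 1].
sign(π) = (−1)^{n − #cycles} = (−1)^{343−16} = (−1)^327 = -1.
Zolotarev: (129|343) = -1, matching the cycle-count sign.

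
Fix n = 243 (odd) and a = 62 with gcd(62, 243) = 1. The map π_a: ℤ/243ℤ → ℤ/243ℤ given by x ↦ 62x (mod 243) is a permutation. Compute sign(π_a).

Orbit of 35 under x↦62x: [35, 226, 161, 19, 206, 136, 170]… (length divides ord_243(62)).
The orbit structure of x ↦ 62x mod 243: 14 orbits of sizes [54, 54, 54, 18, 18, 18, 6, 6, 6, 2, 2, 2, 2, 1].
n − c = 243 − 14 = 229; sign = (−1)^229 = -1.
The Jacobi symbol (62|243) = -1 (Zolotarev) agrees.

-1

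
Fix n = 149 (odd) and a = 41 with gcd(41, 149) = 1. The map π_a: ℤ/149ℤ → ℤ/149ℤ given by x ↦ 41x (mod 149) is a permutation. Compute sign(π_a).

-1

Orbit of 50 under x↦41x: [50, 113, 14, 127, 141, 119, 111]… (length divides ord_149(41)).
2 cycles of lengths [148, 1].
With 2 cycles on 149 points, sign = (−1)^{149−2} = -1.
Zolotarev: (41|149) = -1, matching the cycle-count sign.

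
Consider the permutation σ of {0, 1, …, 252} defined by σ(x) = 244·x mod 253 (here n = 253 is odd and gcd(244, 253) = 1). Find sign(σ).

+1

Trace 217: π^k(217) = [217, 71, 120, 185, 106, 58, 237] for k=0..6.
5 cycles of lengths [110, 110, 22, 10, 1].
n − c = 253 − 5 = 248; sign = (−1)^248 = +1.
(244|253)_J = +1 (Zolotarev's lemma cross-check).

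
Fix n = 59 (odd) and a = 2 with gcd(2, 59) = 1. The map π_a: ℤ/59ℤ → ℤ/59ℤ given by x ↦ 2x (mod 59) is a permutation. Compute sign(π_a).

-1

Trace 51: π^k(51) = [51, 43, 27, 54, 49, 39, 19] for k=0..6.
Cycle lengths of π_2 on ℤ/59ℤ: [58, 1]; 2 cycles in total.
n − c = 59 − 2 = 57; sign = (−1)^57 = -1.
(2|59)_J = -1 (Zolotarev's lemma cross-check).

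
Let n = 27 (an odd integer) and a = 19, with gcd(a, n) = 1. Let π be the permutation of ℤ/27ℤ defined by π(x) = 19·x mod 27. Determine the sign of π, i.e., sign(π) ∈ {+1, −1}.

Trace 10: π^k(10) = [10, 1, 19] for k=0..2.
Decompose π into cycles: lengths [3, 3, 3, 3, 3, 3, 1, 1, 1, 1, 1, 1, 1, 1, 1] (15 cycles, including the fixed point 0).
Σ(ℓ_i−1) = 27−15 = 12; sign = (−1)^12 = +1.
The Jacobi symbol (19|27) = +1 (Zolotarev) agrees.

+1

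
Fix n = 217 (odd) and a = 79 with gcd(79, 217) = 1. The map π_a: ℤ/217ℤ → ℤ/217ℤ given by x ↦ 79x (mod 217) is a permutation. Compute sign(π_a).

Orbit of 137 under x↦79x: [137, 190, 37, 102, 29, 121, 11]… (length divides ord_217(79)).
10 cycles of lengths [30, 30, 30, 30, 30, 30, 30, 3, 3, 1].
With 10 cycles on 217 points, sign = (−1)^{217−10} = -1.

-1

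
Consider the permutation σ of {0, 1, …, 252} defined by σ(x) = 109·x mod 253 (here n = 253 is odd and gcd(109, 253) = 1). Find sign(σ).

Trace 109: π^k(109) = [109, 243, 175, 100, 21, 12, 43] for k=0..6.
17 cycles of lengths [22, 22, 22, 22, 22, 22, 22, 22, 22, 22, 22, 2, 2, 2, 2, 2, 1].
Σ(ℓ_i−1) = 253−17 = 236; sign = (−1)^236 = +1.
The Jacobi symbol (109|253) = +1 (Zolotarev) agrees.

+1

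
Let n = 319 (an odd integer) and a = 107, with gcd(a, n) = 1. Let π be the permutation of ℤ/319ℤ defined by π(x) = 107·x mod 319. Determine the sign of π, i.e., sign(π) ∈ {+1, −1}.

-1

Orbit of 123 under x↦107x: [123, 82, 161, 1, 107, 284, 83]… (length divides ord_319(107)).
π_107 has 10 disjoint cycles with lengths [70, 70, 70, 70, 10, 7, 7, 7, 7, 1] on {0,…,318}.
10 cycles on 319: each ℓ→(−1)^(ℓ−1), product (−1)^309 = -1.
Via Zolotarev, sign(π_{107}) = (107|319) = -1.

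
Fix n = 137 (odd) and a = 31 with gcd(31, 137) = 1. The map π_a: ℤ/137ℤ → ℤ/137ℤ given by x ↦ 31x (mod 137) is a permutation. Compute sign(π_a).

-1

Orbit of 45 under x↦31x: [45, 25, 90, 50, 43, 100, 86]… (length divides ord_137(31)).
Cycle type of π: 136 + 1; total 2 cycles.
sign(π) = (−1)^{n − #cycles} = (−1)^{137−2} = (−1)^135 = -1.
Check: (31/137) = -1 by Zolotarev.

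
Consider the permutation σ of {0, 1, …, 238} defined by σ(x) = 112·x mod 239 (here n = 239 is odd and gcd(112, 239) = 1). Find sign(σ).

Trace 235: π^k(235) = [235, 30, 14, 134, 190, 9, 52] for k=0..6.
The orbit structure of x ↦ 112x mod 239: 2 orbits of sizes [238, 1].
239 − 2 = 237 transpositions; sign(π) = (−1)^237 = -1.
The Jacobi symbol (112|239) = -1 (Zolotarev) agrees.

-1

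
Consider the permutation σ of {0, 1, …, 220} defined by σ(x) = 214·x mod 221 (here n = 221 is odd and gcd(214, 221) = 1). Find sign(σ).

Start at x=214: 214 → 49 → 99 → 191 → 210 → 77 → 124 → … (one orbit).
7 cycles of lengths [48, 48, 48, 48, 16, 12, 1].
Σ(ℓ_i−1) = 221−7 = 214; sign = (−1)^214 = +1.

+1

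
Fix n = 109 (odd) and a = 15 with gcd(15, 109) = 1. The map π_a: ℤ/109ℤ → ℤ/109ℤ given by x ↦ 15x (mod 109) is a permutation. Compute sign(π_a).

+1

Start at x=49: 49 → 81 → 16 → 22 → 3 → 45 → 21 → … (one orbit).
Cycle lengths of π_15 on ℤ/109ℤ: [27, 27, 27, 27, 1]; 5 cycles in total.
Σ(ℓ_i−1) = 109−5 = 104; sign = (−1)^104 = +1.
Zolotarev: (15|109) = +1, matching the cycle-count sign.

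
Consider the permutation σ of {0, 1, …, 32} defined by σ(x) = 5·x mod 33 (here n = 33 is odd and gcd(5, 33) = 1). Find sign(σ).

Trace 14: π^k(14) = [14, 4, 20, 1, 5, 25, 26] for k=0..6.
Decompose π into cycles: lengths [10, 10, 5, 5, 2, 1] (6 cycles, including the fixed point 0).
6 cycles on 33: each ℓ→(−1)^(ℓ−1), product (−1)^27 = -1.

-1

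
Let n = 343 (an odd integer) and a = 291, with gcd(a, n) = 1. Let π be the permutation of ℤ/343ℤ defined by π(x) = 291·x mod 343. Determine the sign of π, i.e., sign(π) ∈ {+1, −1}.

+1

Orbit of 123 under x↦291x: [123, 121, 225, 305, 261, 148, 193]… (length divides ord_343(291)).
Cycle type of π: 147×2 + 21×2 + 3×2 + 1; total 7 cycles.
sign(π) = (−1)^{n − #cycles} = (−1)^{343−7} = (−1)^336 = +1.
Check: (291/343) = +1 by Zolotarev.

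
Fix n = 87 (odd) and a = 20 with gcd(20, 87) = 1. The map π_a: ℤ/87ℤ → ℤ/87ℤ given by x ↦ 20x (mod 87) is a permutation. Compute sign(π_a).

Start at x=74: 74 → 1 → 20 → 52 → 83 → 7 → 53 → … (one orbit).
Cycle lengths of π_20 on ℤ/87ℤ: [14, 14, 14, 14, 7, 7, 7, 7, 2, 1]; 10 cycles in total.
sign(π) = (−1)^{n − #cycles} = (−1)^{87−10} = (−1)^77 = -1.
Zolotarev: (20|87) = -1, matching the cycle-count sign.

-1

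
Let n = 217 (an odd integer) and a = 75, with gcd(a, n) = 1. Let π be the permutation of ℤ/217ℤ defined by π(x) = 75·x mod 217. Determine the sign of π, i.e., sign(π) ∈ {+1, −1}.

Trace 142: π^k(142) = [142, 17, 190, 145, 25, 139, 9] for k=0..6.
Cycle lengths of π_75 on ℤ/217ℤ: [30, 30, 30, 30, 30, 30, 30, 6, 1]; 9 cycles in total.
With 9 cycles on 217 points, sign = (−1)^{217−9} = +1.
Via Zolotarev, sign(π_{75}) = (75|217) = +1.

+1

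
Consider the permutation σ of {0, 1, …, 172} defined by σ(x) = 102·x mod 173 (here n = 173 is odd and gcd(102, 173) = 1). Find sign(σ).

Start at x=21: 21 → 66 → 158 → 27 → 159 → 129 → 10 → … (one orbit).
Cycle type of π: 172 + 1; total 2 cycles.
n − c = 173 − 2 = 171; sign = (−1)^171 = -1.

-1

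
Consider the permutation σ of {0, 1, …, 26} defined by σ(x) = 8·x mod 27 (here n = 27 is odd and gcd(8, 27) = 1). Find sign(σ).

Start at x=10: 10 → 26 → 19 → 17 → 1 → 8 → 10 (one orbit).
Cycle lengths of π_8 on ℤ/27ℤ: [6, 6, 6, 2, 2, 2, 2, 1]; 8 cycles in total.
n − c = 27 − 8 = 19; sign = (−1)^19 = -1.
Zolotarev: (8|27) = -1, matching the cycle-count sign.

-1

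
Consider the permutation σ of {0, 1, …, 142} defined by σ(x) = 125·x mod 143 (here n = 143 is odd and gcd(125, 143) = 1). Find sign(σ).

-1

Start at x=86: 86 → 25 → 122 → 92 → 60 → 64 → 135 → … (one orbit).
Cycle type of π: 20×6 + 5×2 + 4×3 + 1; total 12 cycles.
12 cycles on 143: each ℓ→(−1)^(ℓ−1), product (−1)^131 = -1.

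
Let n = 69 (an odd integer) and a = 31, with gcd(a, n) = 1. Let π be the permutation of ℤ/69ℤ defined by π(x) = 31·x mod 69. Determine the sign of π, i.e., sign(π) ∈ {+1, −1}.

+1

Orbit of 58 under x↦31x: [58, 4, 55, 49, 1, 31, 64]… (length divides ord_69(31)).
The orbit structure of x ↦ 31x mod 69: 9 orbits of sizes [11, 11, 11, 11, 11, 11, 1, 1, 1].
69 − 9 = 60 transpositions; sign(π) = (−1)^60 = +1.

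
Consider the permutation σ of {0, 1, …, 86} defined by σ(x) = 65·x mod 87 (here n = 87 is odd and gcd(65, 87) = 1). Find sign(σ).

-1

Trace 25: π^k(25) = [25, 59, 7, 20, 82, 23, 16] for k=0..6.
10 cycles of lengths [14, 14, 14, 14, 7, 7, 7, 7, 2, 1].
10 cycles on 87: each ℓ→(−1)^(ℓ−1), product (−1)^77 = -1.
The Jacobi symbol (65|87) = -1 (Zolotarev) agrees.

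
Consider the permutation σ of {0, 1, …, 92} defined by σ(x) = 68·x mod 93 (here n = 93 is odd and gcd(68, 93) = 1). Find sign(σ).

Trace 67: π^k(67) = [67, 92, 25, 26, 1, 68] for k=0..5.
The orbit structure of x ↦ 68x mod 93: 17 orbits of sizes [6, 6, 6, 6, 6, 6, 6, 6, 6, 6, 6, 6, 6, 6, 6, 2, 1].
With 17 cycles on 93 points, sign = (−1)^{93−17} = +1.
(68|93)_J = +1 (Zolotarev's lemma cross-check).

+1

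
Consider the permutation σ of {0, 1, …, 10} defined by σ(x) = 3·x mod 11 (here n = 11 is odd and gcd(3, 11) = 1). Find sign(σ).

Start at x=4: 4 → 1 → 3 → 9 → 5 → 4 (one orbit).
The orbit structure of x ↦ 3x mod 11: 3 orbits of sizes [5, 5, 1].
With 3 cycles on 11 points, sign = (−1)^{11−3} = +1.
Zolotarev: (3|11) = +1, matching the cycle-count sign.

+1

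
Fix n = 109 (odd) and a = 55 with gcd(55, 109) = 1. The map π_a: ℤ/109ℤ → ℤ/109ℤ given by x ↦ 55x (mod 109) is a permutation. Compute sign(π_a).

Trace 8: π^k(8) = [8, 4, 2, 1, 55, 82, 41] for k=0..6.
Decompose π into cycles: lengths [36, 36, 36, 1] (4 cycles, including the fixed point 0).
4 cycles on 109: each ℓ→(−1)^(ℓ−1), product (−1)^105 = -1.
The Jacobi symbol (55|109) = -1 (Zolotarev) agrees.

-1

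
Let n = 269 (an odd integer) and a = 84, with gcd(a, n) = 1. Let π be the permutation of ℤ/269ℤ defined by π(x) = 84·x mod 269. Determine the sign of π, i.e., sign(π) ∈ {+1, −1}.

Start at x=23: 23 → 49 → 81 → 79 → 180 → 56 → 131 → … (one orbit).
Cycle type of π: 134×2 + 1; total 3 cycles.
3 cycles on 269: each ℓ→(−1)^(ℓ−1), product (−1)^266 = +1.

+1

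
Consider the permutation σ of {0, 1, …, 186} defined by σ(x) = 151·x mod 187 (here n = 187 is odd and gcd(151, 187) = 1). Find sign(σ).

-1

Orbit of 117 under x↦151x: [117, 89, 162, 152, 138, 81, 76]… (length divides ord_187(151)).
The orbit structure of x ↦ 151x mod 187: 8 orbits of sizes [40, 40, 40, 40, 10, 8, 8, 1].
Σ(ℓ_i−1) = 187−8 = 179; sign = (−1)^179 = -1.
Zolotarev: (151|187) = -1, matching the cycle-count sign.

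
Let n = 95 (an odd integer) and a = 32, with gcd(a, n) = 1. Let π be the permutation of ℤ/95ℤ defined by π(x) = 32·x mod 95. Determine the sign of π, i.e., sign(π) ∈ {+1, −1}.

+1

Start at x=33: 33 → 11 → 67 → 54 → 18 → 6 → 2 → … (one orbit).
Cycle type of π: 36×2 + 18 + 4 + 1; total 5 cycles.
95 − 5 = 90 transpositions; sign(π) = (−1)^90 = +1.
The Jacobi symbol (32|95) = +1 (Zolotarev) agrees.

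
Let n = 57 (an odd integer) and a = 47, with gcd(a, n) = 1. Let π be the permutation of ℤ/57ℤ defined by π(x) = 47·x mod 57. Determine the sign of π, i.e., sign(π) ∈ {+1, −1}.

Orbit of 35 under x↦47x: [35, 49, 23, 55, 20, 28, 5]… (length divides ord_57(47)).
Cycle type of π: 18×2 + 9×2 + 2 + 1; total 6 cycles.
Σ(ℓ_i−1) = 57−6 = 51; sign = (−1)^51 = -1.

-1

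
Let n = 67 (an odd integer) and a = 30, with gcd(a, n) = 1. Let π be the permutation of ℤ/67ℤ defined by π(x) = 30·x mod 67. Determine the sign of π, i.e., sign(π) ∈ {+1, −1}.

Start at x=30: 30 → 29 → 66 → 37 → 38 → 1 → 30 (one orbit).
The orbit structure of x ↦ 30x mod 67: 12 orbits of sizes [6, 6, 6, 6, 6, 6, 6, 6, 6, 6, 6, 1].
Σ(ℓ_i−1) = 67−12 = 55; sign = (−1)^55 = -1.

-1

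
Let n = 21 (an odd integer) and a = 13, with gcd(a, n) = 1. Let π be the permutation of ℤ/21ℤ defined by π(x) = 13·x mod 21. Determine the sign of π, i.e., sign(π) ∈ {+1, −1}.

Start at x=1: 1 → 13 → 1 (one orbit).
12 cycles of lengths [2, 2, 2, 2, 2, 2, 2, 2, 2, 1, 1, 1].
sign(π) = (−1)^{n − #cycles} = (−1)^{21−12} = (−1)^9 = -1.
(13|21)_J = -1 (Zolotarev's lemma cross-check).

-1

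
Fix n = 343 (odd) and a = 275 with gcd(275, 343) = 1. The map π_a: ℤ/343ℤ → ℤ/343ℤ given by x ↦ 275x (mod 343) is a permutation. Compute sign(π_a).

+1

Start at x=1: 1 → 275 → 165 → 99 → 128 → 214 → 197 → … (one orbit).
The orbit structure of x ↦ 275x mod 343: 31 orbits of sizes [21, 21, 21, 21, 21, 21, 21, 21, 21, 21, 21, 21, 21, 21, 3, 3, 3, 3, 3, 3, 3, 3, 3, 3, 3, 3, 3, 3, 3, 3, 1].
Σ(ℓ_i−1) = 343−31 = 312; sign = (−1)^312 = +1.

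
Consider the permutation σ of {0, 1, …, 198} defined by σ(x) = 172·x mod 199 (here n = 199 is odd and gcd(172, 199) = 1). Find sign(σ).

Orbit of 121 under x↦172x: [121, 116, 52, 188, 98, 140, 1]… (length divides ord_199(172)).
Decompose π into cycles: lengths [33, 33, 33, 33, 33, 33, 1] (7 cycles, including the fixed point 0).
With 7 cycles on 199 points, sign = (−1)^{199−7} = +1.
The Jacobi symbol (172|199) = +1 (Zolotarev) agrees.

+1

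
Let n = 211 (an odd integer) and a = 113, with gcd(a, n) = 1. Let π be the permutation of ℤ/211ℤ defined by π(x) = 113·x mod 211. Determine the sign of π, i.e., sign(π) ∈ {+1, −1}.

Orbit of 79 under x↦113x: [79, 65, 171, 122, 71, 5, 143]… (length divides ord_211(113)).
Decompose π into cycles: lengths [35, 35, 35, 35, 35, 35, 1] (7 cycles, including the fixed point 0).
7 cycles on 211: each ℓ→(−1)^(ℓ−1), product (−1)^204 = +1.

+1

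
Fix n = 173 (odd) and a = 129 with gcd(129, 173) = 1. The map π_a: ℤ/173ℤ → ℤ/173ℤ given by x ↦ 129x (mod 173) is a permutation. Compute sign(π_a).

Start at x=73: 73 → 75 → 160 → 53 → 90 → 19 → 29 → … (one orbit).
Cycle lengths of π_129 on ℤ/173ℤ: [172, 1]; 2 cycles in total.
n − c = 173 − 2 = 171; sign = (−1)^171 = -1.

-1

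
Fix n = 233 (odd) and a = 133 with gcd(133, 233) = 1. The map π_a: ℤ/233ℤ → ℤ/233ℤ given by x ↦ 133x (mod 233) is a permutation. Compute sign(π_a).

+1

Start at x=110: 110 → 184 → 7 → 232 → 100 → 19 → 197 → … (one orbit).
3 cycles of lengths [116, 116, 1].
3 cycles on 233: each ℓ→(−1)^(ℓ−1), product (−1)^230 = +1.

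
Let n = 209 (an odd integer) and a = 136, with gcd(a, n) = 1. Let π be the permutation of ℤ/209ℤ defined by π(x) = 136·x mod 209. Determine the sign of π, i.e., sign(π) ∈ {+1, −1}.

-1

Orbit of 202 under x↦136x: [202, 93, 108, 58, 155, 180, 27]… (length divides ord_209(136)).
The orbit structure of x ↦ 136x mod 209: 6 orbits of sizes [90, 90, 18, 5, 5, 1].
6 cycles on 209: each ℓ→(−1)^(ℓ−1), product (−1)^203 = -1.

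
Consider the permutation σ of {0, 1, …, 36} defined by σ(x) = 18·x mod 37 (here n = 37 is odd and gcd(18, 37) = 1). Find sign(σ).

Orbit of 32 under x↦18x: [32, 21, 8, 33, 2, 36, 19]… (length divides ord_37(18)).
Cycle type of π: 36 + 1; total 2 cycles.
With 2 cycles on 37 points, sign = (−1)^{37−2} = -1.

-1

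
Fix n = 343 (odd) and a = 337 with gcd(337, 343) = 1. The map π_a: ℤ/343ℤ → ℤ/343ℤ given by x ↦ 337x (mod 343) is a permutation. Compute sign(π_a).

+1

Trace 169: π^k(169) = [169, 15, 253, 197, 190, 232, 323] for k=0..6.
Cycle lengths of π_337 on ℤ/343ℤ: [49, 49, 49, 49, 49, 49, 7, 7, 7, 7, 7, 7, 1, 1, 1, 1, 1, 1, 1]; 19 cycles in total.
sign(π) = (−1)^{n − #cycles} = (−1)^{343−19} = (−1)^324 = +1.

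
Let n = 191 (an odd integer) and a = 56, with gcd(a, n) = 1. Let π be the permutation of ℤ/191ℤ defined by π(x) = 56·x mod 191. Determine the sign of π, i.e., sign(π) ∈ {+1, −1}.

-1

Start at x=16: 16 → 132 → 134 → 55 → 24 → 7 → 10 → … (one orbit).
Cycle lengths of π_56 on ℤ/191ℤ: [190, 1]; 2 cycles in total.
With 2 cycles on 191 points, sign = (−1)^{191−2} = -1.
The Jacobi symbol (56|191) = -1 (Zolotarev) agrees.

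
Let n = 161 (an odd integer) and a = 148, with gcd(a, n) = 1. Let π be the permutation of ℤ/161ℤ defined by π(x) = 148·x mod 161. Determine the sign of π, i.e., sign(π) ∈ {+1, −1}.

-1

Orbit of 155 under x↦148x: [155, 78, 113, 141, 99, 1, 148]… (length divides ord_161(148)).
14 cycles of lengths [22, 22, 22, 22, 22, 22, 22, 1, 1, 1, 1, 1, 1, 1].
n − c = 161 − 14 = 147; sign = (−1)^147 = -1.
Via Zolotarev, sign(π_{148}) = (148|161) = -1.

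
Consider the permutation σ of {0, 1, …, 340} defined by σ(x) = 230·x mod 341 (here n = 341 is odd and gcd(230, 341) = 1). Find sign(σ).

Start at x=111: 111 → 296 → 221 → 21 → 56 → 263 → 133 → … (one orbit).
Cycle type of π: 30×11 + 2×5 + 1; total 17 cycles.
17 cycles on 341: each ℓ→(−1)^(ℓ−1), product (−1)^324 = +1.

+1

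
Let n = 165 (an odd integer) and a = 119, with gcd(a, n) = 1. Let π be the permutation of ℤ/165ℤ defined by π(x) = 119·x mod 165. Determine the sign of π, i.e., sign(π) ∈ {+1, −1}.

Start at x=14: 14 → 16 → 89 → 31 → 59 → 91 → 104 → … (one orbit).
Decompose π into cycles: lengths [10, 10, 10, 10, 10, 10, 10, 10, 10, 10, 10, 10, 10, 10, 5, 5, 2, 2, 2, 2, 2, 2, 2, 1] (24 cycles, including the fixed point 0).
Σ(ℓ_i−1) = 165−24 = 141; sign = (−1)^141 = -1.
Check: (119/165) = -1 by Zolotarev.

-1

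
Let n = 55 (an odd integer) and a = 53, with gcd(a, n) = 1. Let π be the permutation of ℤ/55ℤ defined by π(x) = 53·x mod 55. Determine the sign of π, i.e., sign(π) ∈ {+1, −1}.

-1

Start at x=4: 4 → 47 → 16 → 23 → 9 → 37 → 36 → … (one orbit).
Cycle type of π: 20×2 + 5×2 + 4 + 1; total 6 cycles.
Σ(ℓ_i−1) = 55−6 = 49; sign = (−1)^49 = -1.
Zolotarev: (53|55) = -1, matching the cycle-count sign.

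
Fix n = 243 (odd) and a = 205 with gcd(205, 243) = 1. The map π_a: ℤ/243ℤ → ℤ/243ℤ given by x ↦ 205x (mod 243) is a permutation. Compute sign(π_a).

+1

Orbit of 190 under x↦205x: [190, 70, 13, 235, 61, 112, 118]… (length divides ord_243(205)).
Decompose π into cycles: lengths [81, 81, 27, 27, 9, 9, 3, 3, 1, 1, 1] (11 cycles, including the fixed point 0).
n − c = 243 − 11 = 232; sign = (−1)^232 = +1.
Via Zolotarev, sign(π_{205}) = (205|243) = +1.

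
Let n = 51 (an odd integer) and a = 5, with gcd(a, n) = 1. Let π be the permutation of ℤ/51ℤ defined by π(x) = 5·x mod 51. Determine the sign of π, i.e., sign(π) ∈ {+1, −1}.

+1

Orbit of 16 under x↦5x: [16, 29, 43, 11, 4, 20, 49]… (length divides ord_51(5)).
Cycle type of π: 16×3 + 2 + 1; total 5 cycles.
sign(π) = (−1)^{n − #cycles} = (−1)^{51−5} = (−1)^46 = +1.
Zolotarev: (5|51) = +1, matching the cycle-count sign.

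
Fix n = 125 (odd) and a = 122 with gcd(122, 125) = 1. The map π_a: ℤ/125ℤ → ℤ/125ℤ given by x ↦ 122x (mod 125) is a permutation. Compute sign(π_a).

Trace 84: π^k(84) = [84, 123, 6, 107, 54, 88, 111] for k=0..6.
Cycle lengths of π_122 on ℤ/125ℤ: [100, 20, 4, 1]; 4 cycles in total.
Σ(ℓ_i−1) = 125−4 = 121; sign = (−1)^121 = -1.
Via Zolotarev, sign(π_{122}) = (122|125) = -1.

-1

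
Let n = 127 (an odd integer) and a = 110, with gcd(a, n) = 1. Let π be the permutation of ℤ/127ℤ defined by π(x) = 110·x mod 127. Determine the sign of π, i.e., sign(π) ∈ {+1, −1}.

-1

Orbit of 111 under x↦110x: [111, 18, 75, 122, 85, 79, 54]… (length divides ord_127(110)).
Cycle type of π: 126 + 1; total 2 cycles.
2 cycles on 127: each ℓ→(−1)^(ℓ−1), product (−1)^125 = -1.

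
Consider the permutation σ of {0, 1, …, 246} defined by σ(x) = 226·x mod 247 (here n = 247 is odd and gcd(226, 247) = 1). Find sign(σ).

Orbit of 64 under x↦226x: [64, 138, 66, 96, 207, 99, 144]… (length divides ord_247(226)).
Decompose π into cycles: lengths [36, 36, 36, 36, 36, 36, 9, 9, 4, 4, 4, 1] (12 cycles, including the fixed point 0).
Σ(ℓ_i−1) = 247−12 = 235; sign = (−1)^235 = -1.
Via Zolotarev, sign(π_{226}) = (226|247) = -1.

-1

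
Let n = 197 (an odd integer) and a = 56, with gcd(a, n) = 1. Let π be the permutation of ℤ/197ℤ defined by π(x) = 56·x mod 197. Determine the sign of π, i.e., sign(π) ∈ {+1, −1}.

Trace 96: π^k(96) = [96, 57, 40, 73, 148, 14, 193] for k=0..6.
The orbit structure of x ↦ 56x mod 197: 2 orbits of sizes [196, 1].
n − c = 197 − 2 = 195; sign = (−1)^195 = -1.
Check: (56/197) = -1 by Zolotarev.

-1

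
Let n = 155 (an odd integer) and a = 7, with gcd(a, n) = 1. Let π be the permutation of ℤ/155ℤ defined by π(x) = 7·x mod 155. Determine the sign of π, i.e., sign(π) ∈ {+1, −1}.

-1

Start at x=144: 144 → 78 → 81 → 102 → 94 → 38 → 111 → … (one orbit).
π_7 has 6 disjoint cycles with lengths [60, 60, 15, 15, 4, 1] on {0,…,154}.
sign(π) = (−1)^{n − #cycles} = (−1)^{155−6} = (−1)^149 = -1.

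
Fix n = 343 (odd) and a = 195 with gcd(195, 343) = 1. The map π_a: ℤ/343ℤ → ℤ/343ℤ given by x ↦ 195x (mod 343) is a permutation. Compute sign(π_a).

Orbit of 50 under x↦195x: [50, 146, 1, 195, 295, 244, 246]… (length divides ord_343(195)).
π_195 has 46 disjoint cycles with lengths [14, 14, 14, 14, 14, 14, 14, 14, 14, 14, 14, 14, 14, 14, 14, 14, 14, 14, 14, 14, 14, 2, 2, 2, 2, 2, 2, 2, 2, 2, 2, 2, 2, 2, 2, 2, 2, 2, 2, 2, 2, 2, 2, 2, 2, 1] on {0,…,342}.
Σ(ℓ_i−1) = 343−46 = 297; sign = (−1)^297 = -1.
Zolotarev: (195|343) = -1, matching the cycle-count sign.

-1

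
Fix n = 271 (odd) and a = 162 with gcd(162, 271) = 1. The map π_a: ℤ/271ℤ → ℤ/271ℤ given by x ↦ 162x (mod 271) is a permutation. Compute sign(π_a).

+1

Trace 205: π^k(205) = [205, 148, 128, 140, 187, 213, 89] for k=0..6.
3 cycles of lengths [135, 135, 1].
With 3 cycles on 271 points, sign = (−1)^{271−3} = +1.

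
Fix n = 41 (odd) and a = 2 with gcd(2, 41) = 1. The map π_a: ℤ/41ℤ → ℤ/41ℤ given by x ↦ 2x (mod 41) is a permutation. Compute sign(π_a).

+1

Start at x=33: 33 → 25 → 9 → 18 → 36 → 31 → 21 → … (one orbit).
Cycle lengths of π_2 on ℤ/41ℤ: [20, 20, 1]; 3 cycles in total.
n − c = 41 − 3 = 38; sign = (−1)^38 = +1.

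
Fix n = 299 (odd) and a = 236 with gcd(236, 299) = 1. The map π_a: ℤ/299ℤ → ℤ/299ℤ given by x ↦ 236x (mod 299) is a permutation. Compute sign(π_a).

Trace 284: π^k(284) = [284, 48, 265, 49, 202, 131, 119] for k=0..6.
π_236 has 6 disjoint cycles with lengths [132, 132, 12, 11, 11, 1] on {0,…,298}.
sign(π) = (−1)^{n − #cycles} = (−1)^{299−6} = (−1)^293 = -1.
Check: (236/299) = -1 by Zolotarev.

-1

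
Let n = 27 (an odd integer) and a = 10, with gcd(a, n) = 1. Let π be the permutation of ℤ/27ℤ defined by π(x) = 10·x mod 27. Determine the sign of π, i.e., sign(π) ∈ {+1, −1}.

+1

Orbit of 19 under x↦10x: [19, 1, 10]… (length divides ord_27(10)).
Cycle lengths of π_10 on ℤ/27ℤ: [3, 3, 3, 3, 3, 3, 1, 1, 1, 1, 1, 1, 1, 1, 1]; 15 cycles in total.
sign(π) = (−1)^{n − #cycles} = (−1)^{27−15} = (−1)^12 = +1.
(10|27)_J = +1 (Zolotarev's lemma cross-check).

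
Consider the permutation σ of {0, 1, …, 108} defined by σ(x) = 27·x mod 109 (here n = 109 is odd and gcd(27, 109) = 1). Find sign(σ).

Orbit of 105 under x↦27x: [105, 1, 27, 75, 63, 66, 38]… (length divides ord_109(27)).
π_27 has 13 disjoint cycles with lengths [9, 9, 9, 9, 9, 9, 9, 9, 9, 9, 9, 9, 1] on {0,…,108}.
13 cycles on 109: each ℓ→(−1)^(ℓ−1), product (−1)^96 = +1.

+1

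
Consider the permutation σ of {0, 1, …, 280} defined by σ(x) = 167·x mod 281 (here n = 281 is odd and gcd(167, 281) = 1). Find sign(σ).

Trace 78: π^k(78) = [78, 100, 121, 256, 40, 217, 271] for k=0..6.
3 cycles of lengths [140, 140, 1].
n − c = 281 − 3 = 278; sign = (−1)^278 = +1.
The Jacobi symbol (167|281) = +1 (Zolotarev) agrees.

+1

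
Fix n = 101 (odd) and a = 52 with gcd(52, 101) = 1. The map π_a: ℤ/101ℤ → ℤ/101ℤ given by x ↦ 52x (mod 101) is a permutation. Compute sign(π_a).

+1

Trace 56: π^k(56) = [56, 84, 25, 88, 31, 97, 95] for k=0..6.
The orbit structure of x ↦ 52x mod 101: 5 orbits of sizes [25, 25, 25, 25, 1].
5 cycles on 101: each ℓ→(−1)^(ℓ−1), product (−1)^96 = +1.
(52|101)_J = +1 (Zolotarev's lemma cross-check).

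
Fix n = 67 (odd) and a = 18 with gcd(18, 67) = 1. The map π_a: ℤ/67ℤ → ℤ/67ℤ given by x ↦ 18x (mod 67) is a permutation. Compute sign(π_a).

Orbit of 37 under x↦18x: [37, 63, 62, 44, 55, 52, 65]… (length divides ord_67(18)).
Decompose π into cycles: lengths [66, 1] (2 cycles, including the fixed point 0).
Σ(ℓ_i−1) = 67−2 = 65; sign = (−1)^65 = -1.
Check: (18/67) = -1 by Zolotarev.

-1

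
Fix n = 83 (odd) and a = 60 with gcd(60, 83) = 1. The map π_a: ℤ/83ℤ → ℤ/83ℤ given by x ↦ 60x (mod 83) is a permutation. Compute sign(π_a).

Trace 5: π^k(5) = [5, 51, 72, 4, 74, 41, 53] for k=0..6.
2 cycles of lengths [82, 1].
n − c = 83 − 2 = 81; sign = (−1)^81 = -1.

-1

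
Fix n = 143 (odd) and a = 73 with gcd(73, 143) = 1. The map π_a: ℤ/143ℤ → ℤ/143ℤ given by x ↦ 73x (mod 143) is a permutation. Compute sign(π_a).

Orbit of 18 under x↦73x: [18, 27, 112, 25, 109, 92, 138]… (length divides ord_143(73)).
Decompose π into cycles: lengths [20, 20, 20, 20, 20, 20, 10, 4, 4, 4, 1] (11 cycles, including the fixed point 0).
11 cycles on 143: each ℓ→(−1)^(ℓ−1), product (−1)^132 = +1.
Via Zolotarev, sign(π_{73}) = (73|143) = +1.

+1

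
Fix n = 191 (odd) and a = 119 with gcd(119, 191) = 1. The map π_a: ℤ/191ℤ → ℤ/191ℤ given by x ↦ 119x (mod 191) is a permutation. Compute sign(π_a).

-1

Start at x=163: 163 → 106 → 8 → 188 → 25 → 110 → 102 → … (one orbit).
The orbit structure of x ↦ 119x mod 191: 2 orbits of sizes [190, 1].
2 cycles on 191: each ℓ→(−1)^(ℓ−1), product (−1)^189 = -1.
(119|191)_J = -1 (Zolotarev's lemma cross-check).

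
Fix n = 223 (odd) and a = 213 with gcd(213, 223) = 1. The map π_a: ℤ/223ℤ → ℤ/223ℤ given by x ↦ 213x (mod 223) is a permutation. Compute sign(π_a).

+1

Orbit of 19 under x↦213x: [19, 33, 116, 178, 4, 183, 177]… (length divides ord_223(213)).
Cycle type of π: 111×2 + 1; total 3 cycles.
With 3 cycles on 223 points, sign = (−1)^{223−3} = +1.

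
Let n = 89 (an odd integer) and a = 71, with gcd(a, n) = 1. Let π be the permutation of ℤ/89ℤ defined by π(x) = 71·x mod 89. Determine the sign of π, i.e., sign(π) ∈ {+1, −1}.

Orbit of 40 under x↦71x: [40, 81, 55, 78, 20, 85, 72]… (length divides ord_89(71)).
Cycle lengths of π_71 on ℤ/89ℤ: [44, 44, 1]; 3 cycles in total.
sign(π) = (−1)^{n − #cycles} = (−1)^{89−3} = (−1)^86 = +1.

+1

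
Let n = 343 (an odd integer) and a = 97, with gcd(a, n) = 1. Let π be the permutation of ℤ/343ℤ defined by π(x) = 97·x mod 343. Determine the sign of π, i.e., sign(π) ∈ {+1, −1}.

Start at x=195: 195 → 50 → 48 → 197 → 244 → 1 → 97 → … (one orbit).
Cycle lengths of π_97 on ℤ/343ℤ: [14, 14, 14, 14, 14, 14, 14, 14, 14, 14, 14, 14, 14, 14, 14, 14, 14, 14, 14, 14, 14, 2, 2, 2, 2, 2, 2, 2, 2, 2, 2, 2, 2, 2, 2, 2, 2, 2, 2, 2, 2, 2, 2, 2, 2, 1]; 46 cycles in total.
n − c = 343 − 46 = 297; sign = (−1)^297 = -1.

-1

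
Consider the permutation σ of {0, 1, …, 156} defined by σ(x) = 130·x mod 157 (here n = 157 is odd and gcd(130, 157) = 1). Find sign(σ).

Start at x=93: 93 → 1 → 130 → 101 → 99 → 153 → 108 → … (one orbit).
Decompose π into cycles: lengths [13, 13, 13, 13, 13, 13, 13, 13, 13, 13, 13, 13, 1] (13 cycles, including the fixed point 0).
Σ(ℓ_i−1) = 157−13 = 144; sign = (−1)^144 = +1.

+1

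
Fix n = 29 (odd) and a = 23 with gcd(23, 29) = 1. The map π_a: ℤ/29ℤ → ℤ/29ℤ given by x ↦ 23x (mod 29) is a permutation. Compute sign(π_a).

+1

Start at x=16: 16 → 20 → 25 → 24 → 1 → 23 → 7 → 16 (one orbit).
Cycle lengths of π_23 on ℤ/29ℤ: [7, 7, 7, 7, 1]; 5 cycles in total.
Σ(ℓ_i−1) = 29−5 = 24; sign = (−1)^24 = +1.
Check: (23/29) = +1 by Zolotarev.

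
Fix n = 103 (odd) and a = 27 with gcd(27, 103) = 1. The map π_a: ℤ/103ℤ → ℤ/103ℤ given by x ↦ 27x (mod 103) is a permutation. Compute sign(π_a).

-1

Trace 3: π^k(3) = [3, 81, 24, 30, 89, 34, 94] for k=0..6.
Decompose π into cycles: lengths [34, 34, 34, 1] (4 cycles, including the fixed point 0).
n − c = 103 − 4 = 99; sign = (−1)^99 = -1.
Via Zolotarev, sign(π_{27}) = (27|103) = -1.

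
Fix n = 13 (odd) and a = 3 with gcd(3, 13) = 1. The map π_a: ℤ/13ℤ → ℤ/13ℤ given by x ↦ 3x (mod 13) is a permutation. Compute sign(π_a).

Orbit of 3 under x↦3x: [3, 9, 1]… (length divides ord_13(3)).
Cycle type of π: 3×4 + 1; total 5 cycles.
Σ(ℓ_i−1) = 13−5 = 8; sign = (−1)^8 = +1.
(3|13)_J = +1 (Zolotarev's lemma cross-check).

+1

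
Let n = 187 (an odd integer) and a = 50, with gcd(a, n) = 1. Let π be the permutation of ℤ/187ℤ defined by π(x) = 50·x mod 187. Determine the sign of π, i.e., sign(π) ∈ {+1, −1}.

Trace 118: π^k(118) = [118, 103, 101, 1, 50, 69, 84] for k=0..6.
π_50 has 26 disjoint cycles with lengths [10, 10, 10, 10, 10, 10, 10, 10, 10, 10, 10, 10, 10, 10, 10, 10, 10, 2, 2, 2, 2, 2, 2, 2, 2, 1] on {0,…,186}.
n − c = 187 − 26 = 161; sign = (−1)^161 = -1.

-1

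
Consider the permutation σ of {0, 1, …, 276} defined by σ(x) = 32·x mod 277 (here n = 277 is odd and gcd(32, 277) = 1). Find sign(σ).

Start at x=164: 164 → 262 → 74 → 152 → 155 → 251 → 276 → … (one orbit).
4 cycles of lengths [92, 92, 92, 1].
4 cycles on 277: each ℓ→(−1)^(ℓ−1), product (−1)^273 = -1.
The Jacobi symbol (32|277) = -1 (Zolotarev) agrees.

-1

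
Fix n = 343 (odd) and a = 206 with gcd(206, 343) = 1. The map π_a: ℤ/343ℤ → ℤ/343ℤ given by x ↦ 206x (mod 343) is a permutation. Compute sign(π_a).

-1

Orbit of 338 under x↦206x: [338, 342, 137, 96, 225, 45, 9]… (length divides ord_343(206)).
Cycle lengths of π_206 on ℤ/343ℤ: [294, 42, 6, 1]; 4 cycles in total.
sign(π) = (−1)^{n − #cycles} = (−1)^{343−4} = (−1)^339 = -1.
Via Zolotarev, sign(π_{206}) = (206|343) = -1.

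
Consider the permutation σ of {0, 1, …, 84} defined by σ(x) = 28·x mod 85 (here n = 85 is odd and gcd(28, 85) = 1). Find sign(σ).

+1

Orbit of 59 under x↦28x: [59, 37, 16, 23, 49, 12, 81]… (length divides ord_85(28)).
7 cycles of lengths [16, 16, 16, 16, 16, 4, 1].
n − c = 85 − 7 = 78; sign = (−1)^78 = +1.
Zolotarev: (28|85) = +1, matching the cycle-count sign.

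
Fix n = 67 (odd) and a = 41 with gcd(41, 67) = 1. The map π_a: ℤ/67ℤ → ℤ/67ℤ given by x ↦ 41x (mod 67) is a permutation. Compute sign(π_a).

-1

Start at x=6: 6 → 45 → 36 → 2 → 15 → 12 → 23 → … (one orbit).
The orbit structure of x ↦ 41x mod 67: 2 orbits of sizes [66, 1].
2 cycles on 67: each ℓ→(−1)^(ℓ−1), product (−1)^65 = -1.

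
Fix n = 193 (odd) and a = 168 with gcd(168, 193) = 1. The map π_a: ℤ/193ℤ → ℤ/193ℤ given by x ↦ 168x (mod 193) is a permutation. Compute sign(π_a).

+1

Start at x=168: 168 → 46 → 8 → 186 → 175 → 64 → 137 → … (one orbit).
Cycle lengths of π_168 on ℤ/193ℤ: [96, 96, 1]; 3 cycles in total.
193 − 3 = 190 transpositions; sign(π) = (−1)^190 = +1.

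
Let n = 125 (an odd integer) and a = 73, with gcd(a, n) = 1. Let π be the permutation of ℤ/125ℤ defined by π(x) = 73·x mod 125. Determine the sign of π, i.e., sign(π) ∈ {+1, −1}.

Start at x=113: 113 → 124 → 52 → 46 → 108 → 9 → 32 → … (one orbit).
Decompose π into cycles: lengths [100, 20, 4, 1] (4 cycles, including the fixed point 0).
n − c = 125 − 4 = 121; sign = (−1)^121 = -1.

-1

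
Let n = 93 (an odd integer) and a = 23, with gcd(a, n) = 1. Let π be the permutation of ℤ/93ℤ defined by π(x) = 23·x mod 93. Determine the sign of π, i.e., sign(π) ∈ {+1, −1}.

+1

Orbit of 1 under x↦23x: [1, 23, 64, 77, 4, 92, 70]… (length divides ord_93(23)).
Cycle lengths of π_23 on ℤ/93ℤ: [10, 10, 10, 10, 10, 10, 10, 10, 10, 2, 1]; 11 cycles in total.
sign(π) = (−1)^{n − #cycles} = (−1)^{93−11} = (−1)^82 = +1.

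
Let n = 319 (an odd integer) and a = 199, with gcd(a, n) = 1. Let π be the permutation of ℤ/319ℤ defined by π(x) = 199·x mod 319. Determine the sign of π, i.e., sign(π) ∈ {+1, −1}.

+1

Orbit of 1 under x↦199x: [1, 199, 45, 23, 111, 78, 210]… (length divides ord_319(199)).
The orbit structure of x ↦ 199x mod 319: 55 orbits of sizes [7, 7, 7, 7, 7, 7, 7, 7, 7, 7, 7, 7, 7, 7, 7, 7, 7, 7, 7, 7, 7, 7, 7, 7, 7, 7, 7, 7, 7, 7, 7, 7, 7, 7, 7, 7, 7, 7, 7, 7, 7, 7, 7, 7, 1, 1, 1, 1, 1, 1, 1, 1, 1, 1, 1].
With 55 cycles on 319 points, sign = (−1)^{319−55} = +1.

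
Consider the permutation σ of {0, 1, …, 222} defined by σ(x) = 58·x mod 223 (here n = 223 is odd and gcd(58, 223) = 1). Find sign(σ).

Start at x=7: 7 → 183 → 133 → 132 → 74 → 55 → 68 → … (one orbit).
3 cycles of lengths [111, 111, 1].
Σ(ℓ_i−1) = 223−3 = 220; sign = (−1)^220 = +1.

+1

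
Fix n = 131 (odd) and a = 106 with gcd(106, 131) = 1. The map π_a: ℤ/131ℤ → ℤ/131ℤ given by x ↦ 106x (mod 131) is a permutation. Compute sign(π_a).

-1

Trace 72: π^k(72) = [72, 34, 67, 28, 86, 77, 40] for k=0..6.
Decompose π into cycles: lengths [130, 1] (2 cycles, including the fixed point 0).
Σ(ℓ_i−1) = 131−2 = 129; sign = (−1)^129 = -1.
Via Zolotarev, sign(π_{106}) = (106|131) = -1.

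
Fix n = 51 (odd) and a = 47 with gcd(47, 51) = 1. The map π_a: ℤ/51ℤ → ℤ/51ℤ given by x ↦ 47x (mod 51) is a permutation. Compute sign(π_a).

-1

Start at x=38: 38 → 1 → 47 → 16 → 38 (one orbit).
Decompose π into cycles: lengths [4, 4, 4, 4, 4, 4, 4, 4, 4, 4, 4, 4, 2, 1] (14 cycles, including the fixed point 0).
14 cycles on 51: each ℓ→(−1)^(ℓ−1), product (−1)^37 = -1.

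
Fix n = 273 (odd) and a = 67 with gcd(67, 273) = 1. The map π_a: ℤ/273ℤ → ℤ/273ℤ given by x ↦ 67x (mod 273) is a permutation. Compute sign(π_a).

-1

Orbit of 121 under x↦67x: [121, 190, 172, 58, 64, 193, 100]… (length divides ord_273(67)).
Cycle type of π: 12×21 + 3×6 + 1×3; total 30 cycles.
273 − 30 = 243 transpositions; sign(π) = (−1)^243 = -1.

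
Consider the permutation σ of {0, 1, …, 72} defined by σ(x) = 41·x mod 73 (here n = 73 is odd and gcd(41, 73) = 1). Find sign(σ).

Trace 71: π^k(71) = [71, 64, 69, 55, 65, 37, 57] for k=0..6.
Cycle type of π: 18×4 + 1; total 5 cycles.
5 cycles on 73: each ℓ→(−1)^(ℓ−1), product (−1)^68 = +1.

+1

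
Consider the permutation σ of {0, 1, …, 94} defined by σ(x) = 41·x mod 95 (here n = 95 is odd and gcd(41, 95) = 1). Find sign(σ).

Orbit of 86 under x↦41x: [86, 11, 71, 61, 31, 36, 51]… (length divides ord_95(41)).
Cycle type of π: 18×5 + 1×5; total 10 cycles.
With 10 cycles on 95 points, sign = (−1)^{95−10} = -1.
Via Zolotarev, sign(π_{41}) = (41|95) = -1.

-1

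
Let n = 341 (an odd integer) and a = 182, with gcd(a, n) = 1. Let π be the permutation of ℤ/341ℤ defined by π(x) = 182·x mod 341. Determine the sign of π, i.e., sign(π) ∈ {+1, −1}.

+1

Orbit of 312 under x↦182x: [312, 178, 1, 182, 47, 29, 163]… (length divides ord_341(182)).
π_182 has 35 disjoint cycles with lengths [10, 10, 10, 10, 10, 10, 10, 10, 10, 10, 10, 10, 10, 10, 10, 10, 10, 10, 10, 10, 10, 10, 10, 10, 10, 10, 10, 10, 10, 10, 10, 10, 10, 10, 1] on {0,…,340}.
341 − 35 = 306 transpositions; sign(π) = (−1)^306 = +1.
Zolotarev: (182|341) = +1, matching the cycle-count sign.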